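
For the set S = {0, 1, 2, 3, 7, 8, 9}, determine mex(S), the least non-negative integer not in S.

4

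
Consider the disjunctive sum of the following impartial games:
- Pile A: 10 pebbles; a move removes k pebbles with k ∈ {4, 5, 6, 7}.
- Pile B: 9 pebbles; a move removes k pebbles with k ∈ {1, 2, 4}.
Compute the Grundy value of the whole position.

2

For pile A, compute g(0), g(1), … with moves {4, 5, 6, 7}:
g(0) = mex{} = 0
g(1) = mex{} = 0
g(2) = mex{} = 0
g(3) = mex{} = 0
g(4) = mex{0} = 1
g(5) = mex{0} = 1
g(6) = mex{0} = 1
g(7) = mex{0} = 1
g(8) = mex{0,1} = 2
g(9) = mex{0,1} = 2
g(10) = mex{0,1} = 2
So g(10) = 2.
For pile B, compute g(0), g(1), … with moves {1, 2, 4}:
k:     0  1  2  3  4  5  6  7  8  9
g(k):  0  1  2  0  1  2  0  1  2  0
So g(9) = 0.
The value of a disjunctive sum is the nim-sum of the parts.
Combined value = 2 ⊕ 0 = 2.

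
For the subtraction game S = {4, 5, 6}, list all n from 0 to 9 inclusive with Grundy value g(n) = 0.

0, 1, 2, 3

Compute g(0), g(1), … for moves {4, 5, 6}:
g(0) = mex{} = 0
g(1) = mex{} = 0
g(2) = mex{} = 0
g(3) = mex{} = 0
g(4) = mex{0} = 1
g(5) = mex{0} = 1
g(6) = mex{0} = 1
g(7) = mex{0} = 1
g(8) = mex{0,1} = 2
g(9) = mex{0,1} = 2
The P-positions (g = 0) in 0..9 are 0, 1, 2, 3.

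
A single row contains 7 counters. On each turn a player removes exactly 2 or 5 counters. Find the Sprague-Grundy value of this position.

Grundy values for subtraction set {2, 5}:
k:     0  1  2  3  4  5  6  7
g(k):  0  0  1  1  0  2  1  0
So g(7) = 0.

0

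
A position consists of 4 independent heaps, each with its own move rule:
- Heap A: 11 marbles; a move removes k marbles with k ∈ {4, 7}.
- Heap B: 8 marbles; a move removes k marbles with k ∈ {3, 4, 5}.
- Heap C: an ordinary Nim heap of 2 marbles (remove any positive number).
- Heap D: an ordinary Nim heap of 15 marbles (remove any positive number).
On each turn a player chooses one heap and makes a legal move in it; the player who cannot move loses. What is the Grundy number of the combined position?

13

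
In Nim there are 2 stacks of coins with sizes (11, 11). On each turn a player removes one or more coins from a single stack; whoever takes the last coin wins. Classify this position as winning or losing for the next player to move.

Losing position

In binary:
  1011  (11)
  1011  (11)
  ----
  0000  (0)
The nim-sum is 0, so this is a P-position: the player to move is in a losing position under optimal play.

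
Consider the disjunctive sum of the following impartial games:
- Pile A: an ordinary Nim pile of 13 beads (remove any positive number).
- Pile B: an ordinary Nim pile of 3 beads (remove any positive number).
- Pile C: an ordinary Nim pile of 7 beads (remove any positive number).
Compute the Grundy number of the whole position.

9

Pile A is a plain Nim pile of size 13, so its Grundy value is 13.
Pile B is a plain Nim pile of size 3, so its Grundy value is 3.
Pile C is a plain Nim pile of size 7, so its Grundy value is 7.
By the Sprague-Grundy theorem, the Grundy value of a sum of independent games is the XOR of the component values.
Combined value = 13 XOR 3 XOR 7 = 9.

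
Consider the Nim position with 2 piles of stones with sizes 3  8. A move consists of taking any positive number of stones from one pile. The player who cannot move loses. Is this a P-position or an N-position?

Bitwise XOR of the heap sizes:
  0011  (3)
  1000  (8)
  ----
  1011  (11)
The nim-sum is 11 ≠ 0, so this is an N-position: the player to move can win.

N-position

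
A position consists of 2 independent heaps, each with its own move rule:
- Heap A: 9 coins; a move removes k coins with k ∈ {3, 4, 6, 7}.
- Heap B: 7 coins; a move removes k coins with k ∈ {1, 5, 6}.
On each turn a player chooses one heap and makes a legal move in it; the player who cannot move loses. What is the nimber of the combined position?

0

Build the Grundy sequence for heap A with g(k) = mex{g(k−s) : s ∈ {3, 4, 6, 7}, s ≤ k}:
k:     0  1  2  3  4  5  6  7  8  9
g(k):  0  0  0  1  1  1  2  2  2  3
So g(9) = 3.
Grundy values for heap B (subtraction set {1, 5, 6}):
k:     0  1  2  3  4  5  6  7
g(k):  0  1  0  1  0  1  2  3
So g(7) = 3.
The value of a disjunctive sum is the nim-sum of the parts.
Combined value = 3 ⊕ 3 = 0.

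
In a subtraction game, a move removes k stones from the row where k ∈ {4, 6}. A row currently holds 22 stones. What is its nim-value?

Grundy values for subtraction set {4, 6}:
k:     0  1  2  3  4  5  6  7  8  9 10 11 12 13 14 15 16 17 18 19 20 21 22
g(k):  0  0  0  0  1  1  1  1  2  2  0  0  0  0  1  1  1  1  2  2  0  0  0
So g(22) = 0.

0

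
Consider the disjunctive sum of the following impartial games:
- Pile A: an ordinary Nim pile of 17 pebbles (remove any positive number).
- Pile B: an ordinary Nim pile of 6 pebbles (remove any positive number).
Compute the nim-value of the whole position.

Pile A is a plain Nim pile of size 17, so its Grundy value is 17.
Pile B is a plain Nim pile of size 6, so its Grundy value is 6.
The value of a disjunctive sum is the nim-sum of the parts.
Combined value = 17 XOR 6 = 23.

23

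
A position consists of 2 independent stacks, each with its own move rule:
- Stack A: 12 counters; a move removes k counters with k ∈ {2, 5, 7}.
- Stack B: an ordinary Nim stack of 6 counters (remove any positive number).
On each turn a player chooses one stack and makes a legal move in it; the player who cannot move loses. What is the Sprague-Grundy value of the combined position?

7

For stack A, compute g(0), g(1), … with moves {2, 5, 7}:
k:     0  1  2  3  4  5  6  7  8  9 10 11 12
g(k):  0  0  1  1  0  2  1  3  2  2  0  3  1
So g(12) = 1.
Stack B is a plain Nim stack of size 6, so its Grundy value is 6.
By the Sprague-Grundy theorem, the Grundy value of a sum of independent games is the XOR of the component values.
Combined value = 1 XOR 6 = 7.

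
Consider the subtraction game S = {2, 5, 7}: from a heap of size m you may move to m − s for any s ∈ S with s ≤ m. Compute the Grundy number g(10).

0

Build the Grundy sequence with g(k) = mex{g(k−s) : s ∈ {2, 5, 7}, s ≤ k}:
k:     0  1  2  3  4  5  6  7  8  9 10
g(k):  0  0  1  1  0  2  1  3  2  2  0
So g(10) = 0.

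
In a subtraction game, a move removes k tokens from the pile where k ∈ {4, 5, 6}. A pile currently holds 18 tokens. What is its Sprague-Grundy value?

Compute g(0), g(1), … for moves {4, 5, 6}:
k:     0  1  2  3  4  5  6  7  8  9 10 11 12 13 14 15 16 17 18
g(k):  0  0  0  0  1  1  1  1  2  2  0  0  0  0  1  1  1  1  2
So g(18) = 2.

2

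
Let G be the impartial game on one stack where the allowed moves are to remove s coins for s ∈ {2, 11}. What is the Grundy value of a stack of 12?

2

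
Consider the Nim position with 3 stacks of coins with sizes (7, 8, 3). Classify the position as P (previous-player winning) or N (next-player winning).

Compute the nim-sum pairwise:
7 ^ 8 = 15
15 ^ 3 = 12
The nim-sum is 12 ≠ 0, so this is an N-position: the player to move can win.

N-position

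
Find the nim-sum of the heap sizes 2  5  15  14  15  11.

2

Bitwise XOR of the heap sizes:
  0010  (2)
  0101  (5)
  1111  (15)
  1110  (14)
  1111  (15)
  1011  (11)
  ----
  0010  (2)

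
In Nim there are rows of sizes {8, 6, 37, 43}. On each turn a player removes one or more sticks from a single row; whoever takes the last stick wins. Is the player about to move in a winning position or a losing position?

Losing position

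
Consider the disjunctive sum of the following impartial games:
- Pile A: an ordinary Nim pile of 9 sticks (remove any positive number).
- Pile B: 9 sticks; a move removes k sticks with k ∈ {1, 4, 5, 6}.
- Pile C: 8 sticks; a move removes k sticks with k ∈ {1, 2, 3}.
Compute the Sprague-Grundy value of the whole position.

9

Pile A is a plain Nim pile of size 9, so its Grundy value is 9.
For pile B, compute g(0), g(1), … with moves {1, 4, 5, 6}:
g(0) = mex{} = 0
g(1) = mex{0} = 1
g(2) = mex{1} = 0
g(3) = mex{0} = 1
g(4) = mex{0,1} = 2
g(5) = mex{0,1,2} = 3
g(6) = mex{0,1,3} = 2
g(7) = mex{0,1,2} = 3
g(8) = mex{0,1,2,3} = 4
g(9) = mex{1,2,3,4} = 0
So g(9) = 0.
Build the Grundy sequence for pile C with g(k) = mex{g(k−s) : s ∈ {1, 2, 3}, s ≤ k}:
k:     0  1  2  3  4  5  6  7  8
g(k):  0  1  2  3  0  1  2  3  0
So g(8) = 0.
The value of a disjunctive sum is the nim-sum of the parts.
Combined value = 9 XOR 0 XOR 0 = 9.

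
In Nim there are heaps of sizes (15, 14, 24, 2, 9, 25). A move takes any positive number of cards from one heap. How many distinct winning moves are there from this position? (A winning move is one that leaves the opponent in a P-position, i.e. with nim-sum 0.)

Nim-sum: 15 XOR 14 XOR 24 XOR 2 XOR 9 XOR 25 = 11.
The overall nim-sum is X = 11. A heap of size p has a winning move iff p XOR X < p (reduce it to p XOR X).
  15: 15 XOR 11 = 4 < 15 — winning move (to 4).
  14: 14 XOR 11 = 5 < 14 — winning move (to 5).
  24: 24 XOR 11 = 19 < 24 — winning move (to 19).
  2: 2 XOR 11 = 9 ≥ 2 — no move.
  9: 9 XOR 11 = 2 < 9 — winning move (to 2).
  25: 25 XOR 11 = 18 < 25 — winning move (to 18).
That gives 5 winning moves.

5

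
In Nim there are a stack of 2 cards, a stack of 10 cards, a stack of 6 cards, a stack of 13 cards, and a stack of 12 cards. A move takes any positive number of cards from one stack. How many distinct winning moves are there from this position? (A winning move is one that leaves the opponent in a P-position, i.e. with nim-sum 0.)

Nim-sum: 2 ^ 10 ^ 6 ^ 13 ^ 12 = 15.
The overall nim-sum is X = 15. A stack of size p has a winning move iff p XOR X < p (reduce it to p XOR X).
  2: 2 XOR 15 = 13 ≥ 2 — no move.
  10: 10 XOR 15 = 5 < 10 — winning move (to 5).
  6: 6 XOR 15 = 9 ≥ 6 — no move.
  13: 13 XOR 15 = 2 < 13 — winning move (to 2).
  12: 12 XOR 15 = 3 < 12 — winning move (to 3).
That gives 3 winning moves.

3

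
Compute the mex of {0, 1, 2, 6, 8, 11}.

The values 0, 1, 2 are all present; 3 is the first non-negative integer missing from the set.

3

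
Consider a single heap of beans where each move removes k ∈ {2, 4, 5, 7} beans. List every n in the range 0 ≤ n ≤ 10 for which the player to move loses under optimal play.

Grundy values for subtraction set {2, 4, 5, 7}:
g(0) = mex{} = 0
g(1) = mex{} = 0
g(2) = mex{0} = 1
g(3) = mex{0} = 1
g(4) = mex{0,1} = 2
g(5) = mex{0,1} = 2
g(6) = mex{0,1,2} = 3
g(7) = mex{0,1,2} = 3
g(8) = mex{0,1,2,3} = 4
g(9) = mex{1,2,3} = 0
g(10) = mex{1,2,3,4} = 0
The P-positions (g = 0) in 0..10 are 0, 1, 9, 10.

0, 1, 9, 10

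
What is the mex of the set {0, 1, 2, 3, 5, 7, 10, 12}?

The values 0, 1, 2, 3 are all present; 4 is the first non-negative integer missing from the set.

4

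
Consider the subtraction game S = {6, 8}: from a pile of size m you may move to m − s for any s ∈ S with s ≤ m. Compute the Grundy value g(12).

Grundy values for subtraction set {6, 8}:
k:     0  1  2  3  4  5  6  7  8  9 10 11 12
g(k):  0  0  0  0  0  0  1  1  1  1  1  1  2
So g(12) = 2.

2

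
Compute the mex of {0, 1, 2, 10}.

The values 0, 1, 2 are all present; 3 is the first non-negative integer missing from the set.

3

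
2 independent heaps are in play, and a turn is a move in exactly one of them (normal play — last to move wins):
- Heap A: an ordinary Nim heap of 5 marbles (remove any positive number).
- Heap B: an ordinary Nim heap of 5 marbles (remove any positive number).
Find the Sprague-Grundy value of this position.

Heap A is a plain Nim heap of size 5, so its Grundy value is 5.
Heap B is a plain Nim heap of size 5, so its Grundy value is 5.
The value of a disjunctive sum is the nim-sum of the parts.
Combined value = 5 ⊕ 5 = 0.

0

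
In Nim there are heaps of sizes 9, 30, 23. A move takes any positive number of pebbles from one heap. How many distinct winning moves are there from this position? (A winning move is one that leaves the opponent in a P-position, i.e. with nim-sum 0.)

0

Compute the nim-sum pairwise:
9 ⊕ 30 = 23
23 ⊕ 23 = 0
The nim-sum is already 0, so every move leaves a nonzero nim-sum — there are no winning moves.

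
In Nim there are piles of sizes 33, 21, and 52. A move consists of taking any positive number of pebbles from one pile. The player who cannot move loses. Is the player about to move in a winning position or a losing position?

Compute the nim-sum pairwise:
33 ^ 21 = 52
52 ^ 52 = 0
The nim-sum is 0, so this is a P-position: the player to move is in a losing position under optimal play.

Losing position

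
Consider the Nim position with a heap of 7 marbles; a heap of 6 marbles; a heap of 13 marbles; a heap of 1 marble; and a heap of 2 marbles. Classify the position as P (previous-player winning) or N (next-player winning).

N-position

Nim-sum: 7 ^ 6 ^ 13 ^ 1 ^ 2 = 15.
The nim-sum is 15 ≠ 0, so this is an N-position: the player to move can win.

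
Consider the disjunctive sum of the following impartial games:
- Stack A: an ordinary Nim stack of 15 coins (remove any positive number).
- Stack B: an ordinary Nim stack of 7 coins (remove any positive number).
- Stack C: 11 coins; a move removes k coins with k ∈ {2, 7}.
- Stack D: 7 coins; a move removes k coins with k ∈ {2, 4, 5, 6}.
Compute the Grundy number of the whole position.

10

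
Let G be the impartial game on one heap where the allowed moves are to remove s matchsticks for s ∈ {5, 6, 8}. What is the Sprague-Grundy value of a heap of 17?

0

Grundy values for subtraction set {5, 6, 8}:
k:     0  1  2  3  4  5  6  7  8  9 10 11 12 13 14 15 16 17
g(k):  0  0  0  0  0  1  1  1  1  1  2  2  2  0  0  0  0  0
So g(17) = 0.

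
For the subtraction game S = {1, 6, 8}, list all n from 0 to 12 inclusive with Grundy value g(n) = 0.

0, 2, 4, 7, 9, 11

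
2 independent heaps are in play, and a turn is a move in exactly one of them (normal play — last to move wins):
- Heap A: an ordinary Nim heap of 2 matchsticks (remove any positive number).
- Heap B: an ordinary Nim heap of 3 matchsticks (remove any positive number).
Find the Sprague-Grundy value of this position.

1

Heap A is a plain Nim heap of size 2, so its Grundy value is 2.
Heap B is a plain Nim heap of size 3, so its Grundy value is 3.
The value of a disjunctive sum is the nim-sum of the parts.
Combined value = 2 ⊕ 3 = 1.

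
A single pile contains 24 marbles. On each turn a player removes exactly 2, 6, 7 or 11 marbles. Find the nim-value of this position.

1

Compute g(0), g(1), … for moves {2, 6, 7, 11}:
k:     0  1  2  3  4  5  6  7  8  9 10 11 12 13 14 15 16 17 18 19 20 21 22 23 24
g(k):  0  0  1  1  0  0  1  1  2  0  3  1  2  0  0  1  1  0  0  1  1  2  0  3  1
So g(24) = 1.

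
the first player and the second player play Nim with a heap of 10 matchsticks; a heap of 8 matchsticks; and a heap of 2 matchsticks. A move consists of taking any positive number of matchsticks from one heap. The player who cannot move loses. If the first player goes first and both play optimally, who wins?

the second player wins

Compute the nim-sum pairwise:
10 ^ 8 = 2
2 ^ 2 = 0
The nim-sum is 0, so this is a P-position: the player to move is in a losing position under optimal play; the first player is about to move from it and so loses — the second player wins.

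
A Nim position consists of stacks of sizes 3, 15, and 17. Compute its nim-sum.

29

In binary:
  00011  (3)
  01111  (15)
  10001  (17)
  -----
  11101  (29)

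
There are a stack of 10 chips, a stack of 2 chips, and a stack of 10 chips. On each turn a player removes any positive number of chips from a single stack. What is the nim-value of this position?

2

Bitwise XOR of the heap sizes:
  1010  (10)
  0010  (2)
  1010  (10)
  ----
  0010  (2)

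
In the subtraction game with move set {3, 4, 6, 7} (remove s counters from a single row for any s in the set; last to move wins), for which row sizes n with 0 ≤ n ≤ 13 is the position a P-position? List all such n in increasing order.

0, 1, 2, 10, 11, 12

Grundy values for subtraction set {3, 4, 6, 7}:
g(0) = mex{} = 0
g(1) = mex{} = 0
g(2) = mex{} = 0
g(3) = mex{0} = 1
g(4) = mex{0} = 1
g(5) = mex{0} = 1
g(6) = mex{0,1} = 2
g(7) = mex{0,1} = 2
g(8) = mex{0,1} = 2
g(9) = mex{0,1,2} = 3
g(10) = mex{1,2} = 0
g(11) = mex{1,2} = 0
g(12) = mex{1,2,3} = 0
g(13) = mex{0,2,3} = 1
The P-positions (g = 0) in 0..13 are 0, 1, 2, 10, 11, 12.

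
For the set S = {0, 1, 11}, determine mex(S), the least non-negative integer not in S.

2

The values 0, 1 are all present; 2 is the first non-negative integer missing from the set.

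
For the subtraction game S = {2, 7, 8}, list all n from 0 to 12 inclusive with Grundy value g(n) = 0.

0, 1, 4, 5, 10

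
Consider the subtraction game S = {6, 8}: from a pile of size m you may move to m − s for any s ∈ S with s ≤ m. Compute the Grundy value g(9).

Build the Grundy sequence with g(k) = mex{g(k−s) : s ∈ {6, 8}, s ≤ k}:
g(0) = mex{} = 0
g(1) = mex{} = 0
g(2) = mex{} = 0
g(3) = mex{} = 0
g(4) = mex{} = 0
g(5) = mex{} = 0
g(6) = mex{0} = 1
g(7) = mex{0} = 1
g(8) = mex{0} = 1
g(9) = mex{0} = 1
So g(9) = 1.

1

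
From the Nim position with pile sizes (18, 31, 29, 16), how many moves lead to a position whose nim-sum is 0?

0

Nim-sum: 18 ⊕ 31 ⊕ 29 ⊕ 16 = 0.
The nim-sum is already 0, so every move leaves a nonzero nim-sum — there are no winning moves.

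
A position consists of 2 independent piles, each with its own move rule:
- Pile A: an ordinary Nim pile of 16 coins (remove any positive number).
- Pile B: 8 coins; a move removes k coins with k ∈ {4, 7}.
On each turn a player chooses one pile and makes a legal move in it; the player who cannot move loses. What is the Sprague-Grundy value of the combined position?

18

Pile A is a plain Nim pile of size 16, so its Grundy value is 16.
For pile B, compute g(0), g(1), … with moves {4, 7}:
g(0) = mex{} = 0
g(1) = mex{} = 0
g(2) = mex{} = 0
g(3) = mex{} = 0
g(4) = mex{0} = 1
g(5) = mex{0} = 1
g(6) = mex{0} = 1
g(7) = mex{0} = 1
g(8) = mex{0,1} = 2
So g(8) = 2.
The value of a disjunctive sum is the nim-sum of the parts.
Combined value = 16 XOR 2 = 18.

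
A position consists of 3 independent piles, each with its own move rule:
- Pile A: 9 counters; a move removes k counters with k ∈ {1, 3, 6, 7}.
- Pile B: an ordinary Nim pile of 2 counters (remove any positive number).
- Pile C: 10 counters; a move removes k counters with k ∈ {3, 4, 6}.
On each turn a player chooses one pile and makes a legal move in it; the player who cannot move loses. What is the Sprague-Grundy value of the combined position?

1

Build the Grundy sequence for pile A with g(k) = mex{g(k−s) : s ∈ {1, 3, 6, 7}, s ≤ k}:
g(0) = mex{} = 0
g(1) = mex{0} = 1
g(2) = mex{1} = 0
g(3) = mex{0} = 1
g(4) = mex{1} = 0
g(5) = mex{0} = 1
g(6) = mex{0,1} = 2
g(7) = mex{0,1,2} = 3
g(8) = mex{0,1,3} = 2
g(9) = mex{0,1,2} = 3
So g(9) = 3.
Pile B is a plain Nim pile of size 2, so its Grundy value is 2.
Build the Grundy sequence for pile C with g(k) = mex{g(k−s) : s ∈ {3, 4, 6}, s ≤ k}:
k:     0  1  2  3  4  5  6  7  8  9 10
g(k):  0  0  0  1  1  1  2  2  2  0  0
So g(10) = 0.
By the Sprague-Grundy theorem, the Grundy value of a sum of independent games is the XOR of the component values.
Combined value = 3 XOR 2 XOR 0 = 1.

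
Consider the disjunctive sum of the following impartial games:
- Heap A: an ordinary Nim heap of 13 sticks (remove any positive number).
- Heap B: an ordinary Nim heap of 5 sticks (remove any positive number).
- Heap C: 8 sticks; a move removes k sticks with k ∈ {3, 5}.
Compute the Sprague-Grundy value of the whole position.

Heap A is a plain Nim heap of size 13, so its Grundy value is 13.
Heap B is a plain Nim heap of size 5, so its Grundy value is 5.
Build the Grundy sequence for heap C with g(k) = mex{g(k−s) : s ∈ {3, 5}, s ≤ k}:
g(0) = mex{} = 0
g(1) = mex{} = 0
g(2) = mex{} = 0
g(3) = mex{0} = 1
g(4) = mex{0} = 1
g(5) = mex{0} = 1
g(6) = mex{0,1} = 2
g(7) = mex{0,1} = 2
g(8) = mex{1} = 0
So g(8) = 0.
By the Sprague-Grundy theorem, the Grundy value of a sum of independent games is the XOR of the component values.
Combined value = 13 ⊕ 5 ⊕ 0 = 8.

8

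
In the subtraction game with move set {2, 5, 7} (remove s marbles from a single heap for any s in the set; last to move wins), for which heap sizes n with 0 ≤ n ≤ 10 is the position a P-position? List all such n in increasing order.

0, 1, 4, 10

Build the Grundy sequence with g(k) = mex{g(k−s) : s ∈ {2, 5, 7}, s ≤ k}:
k:     0  1  2  3  4  5  6  7  8  9 10
g(k):  0  0  1  1  0  2  1  3  2  2  0
The P-positions (g = 0) in 0..10 are 0, 1, 4, 10.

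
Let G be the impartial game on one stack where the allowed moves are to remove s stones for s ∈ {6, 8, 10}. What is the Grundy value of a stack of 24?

1

Grundy values for subtraction set {6, 8, 10}:
k:     0  1  2  3  4  5  6  7  8  9 10 11 12 13 14 15 16 17 18 19 20 21 22 23 24
g(k):  0  0  0  0  0  0  1  1  1  1  1  1  2  2  2  2  0  0  0  0  0  0  1  1  1
So g(24) = 1.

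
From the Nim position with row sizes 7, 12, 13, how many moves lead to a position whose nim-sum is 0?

Write each in binary and XOR column by column:
  0111  (7)
  1100  (12)
  1101  (13)
  ----
  0110  (6)
The overall nim-sum is X = 6. A row of size p has a winning move iff p XOR X < p (reduce it to p XOR X).
  7: 7 XOR 6 = 1 < 7 — winning move (to 1).
  12: 12 XOR 6 = 10 < 12 — winning move (to 10).
  13: 13 XOR 6 = 11 < 13 — winning move (to 11).
That gives 3 winning moves.

3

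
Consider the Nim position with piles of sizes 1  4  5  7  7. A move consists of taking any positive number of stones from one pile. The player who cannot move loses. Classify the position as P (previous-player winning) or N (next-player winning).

P-position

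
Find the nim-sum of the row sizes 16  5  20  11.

10

Compute the nim-sum pairwise:
16 ⊕ 5 = 21
21 ⊕ 20 = 1
1 ⊕ 11 = 10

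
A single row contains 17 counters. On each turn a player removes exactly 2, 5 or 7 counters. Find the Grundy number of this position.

2

Build the Grundy sequence with g(k) = mex{g(k−s) : s ∈ {2, 5, 7}, s ≤ k}:
k:     0  1  2  3  4  5  6  7  8  9 10 11 12 13 14 15 16 17
g(k):  0  0  1  1  0  2  1  3  2  2  0  3  1  0  0  1  1  2
So g(17) = 2.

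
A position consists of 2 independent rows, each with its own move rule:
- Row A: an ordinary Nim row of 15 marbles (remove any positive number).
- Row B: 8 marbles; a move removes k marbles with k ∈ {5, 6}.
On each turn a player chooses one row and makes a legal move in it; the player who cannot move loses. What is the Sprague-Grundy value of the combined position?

Row A is a plain Nim row of size 15, so its Grundy value is 15.
Build the Grundy sequence for row B with g(k) = mex{g(k−s) : s ∈ {5, 6}, s ≤ k}:
g(0) = mex{} = 0
g(1) = mex{} = 0
g(2) = mex{} = 0
g(3) = mex{} = 0
g(4) = mex{} = 0
g(5) = mex{0} = 1
g(6) = mex{0} = 1
g(7) = mex{0} = 1
g(8) = mex{0} = 1
So g(8) = 1.
By the Sprague-Grundy theorem, the Grundy value of a sum of independent games is the XOR of the component values.
Combined value = 15 ⊕ 1 = 14.

14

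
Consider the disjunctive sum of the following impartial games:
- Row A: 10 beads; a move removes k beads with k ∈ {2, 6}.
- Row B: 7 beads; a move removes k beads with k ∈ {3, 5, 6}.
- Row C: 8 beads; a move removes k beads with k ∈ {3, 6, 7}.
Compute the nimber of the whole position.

Build the Grundy sequence for row A with g(k) = mex{g(k−s) : s ∈ {2, 6}, s ≤ k}:
g(0) = mex{} = 0
g(1) = mex{} = 0
g(2) = mex{0} = 1
g(3) = mex{0} = 1
g(4) = mex{1} = 0
g(5) = mex{1} = 0
g(6) = mex{0} = 1
g(7) = mex{0} = 1
g(8) = mex{1} = 0
g(9) = mex{1} = 0
g(10) = mex{0} = 1
So g(10) = 1.
Grundy values for row B (subtraction set {3, 5, 6}):
k:     0  1  2  3  4  5  6  7
g(k):  0  0  0  1  1  1  2  2
So g(7) = 2.
Grundy values for row C (subtraction set {3, 6, 7}):
g(0) = mex{} = 0
g(1) = mex{} = 0
g(2) = mex{} = 0
g(3) = mex{0} = 1
g(4) = mex{0} = 1
g(5) = mex{0} = 1
g(6) = mex{0,1} = 2
g(7) = mex{0,1} = 2
g(8) = mex{0,1} = 2
So g(8) = 2.
By the Sprague-Grundy theorem, the Grundy value of a sum of independent games is the XOR of the component values.
Combined value = 1 XOR 2 XOR 2 = 1.

1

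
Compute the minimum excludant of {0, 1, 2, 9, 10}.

3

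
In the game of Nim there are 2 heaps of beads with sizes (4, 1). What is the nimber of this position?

5

Compute the nim-sum pairwise:
4 ^ 1 = 5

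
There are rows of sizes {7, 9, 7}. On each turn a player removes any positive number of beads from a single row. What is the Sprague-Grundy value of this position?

Write each in binary and XOR column by column:
  0111  (7)
  1001  (9)
  0111  (7)
  ----
  1001  (9)

9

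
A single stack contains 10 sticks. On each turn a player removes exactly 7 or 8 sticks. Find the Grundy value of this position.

1

Compute g(0), g(1), … for moves {7, 8}:
g(0) = mex{} = 0
g(1) = mex{} = 0
g(2) = mex{} = 0
g(3) = mex{} = 0
g(4) = mex{} = 0
g(5) = mex{} = 0
g(6) = mex{} = 0
g(7) = mex{0} = 1
g(8) = mex{0} = 1
g(9) = mex{0} = 1
g(10) = mex{0} = 1
So g(10) = 1.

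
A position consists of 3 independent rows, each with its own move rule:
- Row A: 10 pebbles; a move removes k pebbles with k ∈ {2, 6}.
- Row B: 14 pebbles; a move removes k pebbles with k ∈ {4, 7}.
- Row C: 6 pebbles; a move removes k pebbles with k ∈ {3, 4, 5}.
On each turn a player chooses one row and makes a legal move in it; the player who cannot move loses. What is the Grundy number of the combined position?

For row A, compute g(0), g(1), … with moves {2, 6}:
g(0) = mex{} = 0
g(1) = mex{} = 0
g(2) = mex{0} = 1
g(3) = mex{0} = 1
g(4) = mex{1} = 0
g(5) = mex{1} = 0
g(6) = mex{0} = 1
g(7) = mex{0} = 1
g(8) = mex{1} = 0
g(9) = mex{1} = 0
g(10) = mex{0} = 1
So g(10) = 1.
For row B, compute g(0), g(1), … with moves {4, 7}:
k:     0  1  2  3  4  5  6  7  8  9 10 11 12 13 14
g(k):  0  0  0  0  1  1  1  1  2  2  2  0  0  0  0
So g(14) = 0.
Build the Grundy sequence for row C with g(k) = mex{g(k−s) : s ∈ {3, 4, 5}, s ≤ k}:
g(0) = mex{} = 0
g(1) = mex{} = 0
g(2) = mex{} = 0
g(3) = mex{0} = 1
g(4) = mex{0} = 1
g(5) = mex{0} = 1
g(6) = mex{0,1} = 2
So g(6) = 2.
The value of a disjunctive sum is the nim-sum of the parts.
Combined value = 1 XOR 0 XOR 2 = 3.

3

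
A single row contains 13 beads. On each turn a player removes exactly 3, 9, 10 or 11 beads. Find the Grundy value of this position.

Compute g(0), g(1), … for moves {3, 9, 10, 11}:
k:     0  1  2  3  4  5  6  7  8  9 10 11 12 13
g(k):  0  0  0  1  1  1  0  0  0  1  1  1  2  2
So g(13) = 2.

2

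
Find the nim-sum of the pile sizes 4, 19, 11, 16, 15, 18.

17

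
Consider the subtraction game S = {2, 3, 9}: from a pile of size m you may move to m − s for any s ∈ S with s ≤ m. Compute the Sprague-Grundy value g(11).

0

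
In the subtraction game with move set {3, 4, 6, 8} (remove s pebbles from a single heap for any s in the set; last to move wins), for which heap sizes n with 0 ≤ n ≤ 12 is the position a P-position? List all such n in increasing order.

0, 1, 2, 11, 12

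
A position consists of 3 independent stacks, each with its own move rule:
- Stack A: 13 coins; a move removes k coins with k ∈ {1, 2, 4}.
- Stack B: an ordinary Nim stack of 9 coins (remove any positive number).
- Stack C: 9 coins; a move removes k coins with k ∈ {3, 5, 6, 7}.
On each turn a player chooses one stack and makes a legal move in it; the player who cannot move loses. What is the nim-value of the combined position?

11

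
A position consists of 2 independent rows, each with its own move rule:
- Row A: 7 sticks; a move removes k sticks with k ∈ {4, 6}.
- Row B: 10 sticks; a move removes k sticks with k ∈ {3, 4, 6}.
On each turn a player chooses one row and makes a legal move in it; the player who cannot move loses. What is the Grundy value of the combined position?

1

Build the Grundy sequence for row A with g(k) = mex{g(k−s) : s ∈ {4, 6}, s ≤ k}:
k:     0  1  2  3  4  5  6  7
g(k):  0  0  0  0  1  1  1  1
So g(7) = 1.
Build the Grundy sequence for row B with g(k) = mex{g(k−s) : s ∈ {3, 4, 6}, s ≤ k}:
k:     0  1  2  3  4  5  6  7  8  9 10
g(k):  0  0  0  1  1  1  2  2  2  0  0
So g(10) = 0.
The value of a disjunctive sum is the nim-sum of the parts.
Combined value = 1 ⊕ 0 = 1.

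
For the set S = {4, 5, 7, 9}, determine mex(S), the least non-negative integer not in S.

0 is not in the set, so the mex is 0.

0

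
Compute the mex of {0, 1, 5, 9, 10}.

2

The values 0, 1 are all present; 2 is the first non-negative integer missing from the set.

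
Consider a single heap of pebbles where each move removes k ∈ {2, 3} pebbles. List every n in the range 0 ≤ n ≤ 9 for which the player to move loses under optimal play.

0, 1, 5, 6

Build the Grundy sequence with g(k) = mex{g(k−s) : s ∈ {2, 3}, s ≤ k}:
k:     0  1  2  3  4  5  6  7  8  9
g(k):  0  0  1  1  2  0  0  1  1  2
The P-positions (g = 0) in 0..9 are 0, 1, 5, 6.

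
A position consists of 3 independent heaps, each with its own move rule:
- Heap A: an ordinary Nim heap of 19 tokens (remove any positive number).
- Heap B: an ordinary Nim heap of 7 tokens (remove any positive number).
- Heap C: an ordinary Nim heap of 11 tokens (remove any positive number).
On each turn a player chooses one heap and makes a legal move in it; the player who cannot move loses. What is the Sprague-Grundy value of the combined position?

Heap A is a plain Nim heap of size 19, so its Grundy value is 19.
Heap B is a plain Nim heap of size 7, so its Grundy value is 7.
Heap C is a plain Nim heap of size 11, so its Grundy value is 11.
The value of a disjunctive sum is the nim-sum of the parts.
Combined value = 19 ⊕ 7 ⊕ 11 = 31.

31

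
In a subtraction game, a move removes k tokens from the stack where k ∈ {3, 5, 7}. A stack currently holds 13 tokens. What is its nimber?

1

Compute g(0), g(1), … for moves {3, 5, 7}:
k:     0  1  2  3  4  5  6  7  8  9 10 11 12 13
g(k):  0  0  0  1  1  1  2  2  2  3  0  0  0  1
So g(13) = 1.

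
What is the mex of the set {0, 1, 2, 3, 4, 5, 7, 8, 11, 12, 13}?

6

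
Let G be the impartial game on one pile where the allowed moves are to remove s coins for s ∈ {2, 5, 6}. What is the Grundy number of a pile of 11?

0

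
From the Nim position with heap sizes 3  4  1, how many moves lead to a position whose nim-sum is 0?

Nim-sum: 3 XOR 4 XOR 1 = 6.
The overall nim-sum is X = 6. A heap of size p has a winning move iff p XOR X < p (reduce it to p XOR X).
  3: 3 XOR 6 = 5 ≥ 3 — no move.
  4: 4 XOR 6 = 2 < 4 — winning move (to 2).
  1: 1 XOR 6 = 7 ≥ 1 — no move.
That gives 1 winning move.

1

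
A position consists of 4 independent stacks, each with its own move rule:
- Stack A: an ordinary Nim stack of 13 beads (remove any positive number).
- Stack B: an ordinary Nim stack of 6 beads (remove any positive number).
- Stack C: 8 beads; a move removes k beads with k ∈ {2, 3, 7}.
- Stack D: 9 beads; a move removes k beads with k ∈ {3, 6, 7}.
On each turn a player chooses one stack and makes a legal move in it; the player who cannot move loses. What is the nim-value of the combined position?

9

Stack A is a plain Nim stack of size 13, so its Grundy value is 13.
Stack B is a plain Nim stack of size 6, so its Grundy value is 6.
For stack C, compute g(0), g(1), … with moves {2, 3, 7}:
k:     0  1  2  3  4  5  6  7  8
g(k):  0  0  1  1  2  0  0  1  1
So g(8) = 1.
For stack D, compute g(0), g(1), … with moves {3, 6, 7}:
k:     0  1  2  3  4  5  6  7  8  9
g(k):  0  0  0  1  1  1  2  2  2  3
So g(9) = 3.
By the Sprague-Grundy theorem, the Grundy value of a sum of independent games is the XOR of the component values.
Combined value = 13 ⊕ 6 ⊕ 1 ⊕ 3 = 9.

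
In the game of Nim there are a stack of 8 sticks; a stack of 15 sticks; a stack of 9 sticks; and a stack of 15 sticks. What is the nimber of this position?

1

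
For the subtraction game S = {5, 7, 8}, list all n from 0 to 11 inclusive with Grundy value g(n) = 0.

0, 1, 2, 3, 4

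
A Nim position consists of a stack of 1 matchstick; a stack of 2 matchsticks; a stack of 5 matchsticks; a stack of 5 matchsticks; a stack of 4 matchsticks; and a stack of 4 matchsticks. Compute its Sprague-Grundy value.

3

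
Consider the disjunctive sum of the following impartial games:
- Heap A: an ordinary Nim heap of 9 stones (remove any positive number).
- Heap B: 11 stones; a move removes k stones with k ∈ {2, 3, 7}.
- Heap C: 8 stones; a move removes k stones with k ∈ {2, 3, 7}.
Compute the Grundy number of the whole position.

8

Heap A is a plain Nim heap of size 9, so its Grundy value is 9.
For heap B, compute g(0), g(1), … with moves {2, 3, 7}:
k:     0  1  2  3  4  5  6  7  8  9 10 11
g(k):  0  0  1  1  2  0  0  1  1  2  0  0
So g(11) = 0.
For heap C, compute g(0), g(1), … with moves {2, 3, 7}:
g(0) = mex{} = 0
g(1) = mex{} = 0
g(2) = mex{0} = 1
g(3) = mex{0} = 1
g(4) = mex{0,1} = 2
g(5) = mex{1} = 0
g(6) = mex{1,2} = 0
g(7) = mex{0,2} = 1
g(8) = mex{0} = 1
So g(8) = 1.
The value of a disjunctive sum is the nim-sum of the parts.
Combined value = 9 ⊕ 0 ⊕ 1 = 8.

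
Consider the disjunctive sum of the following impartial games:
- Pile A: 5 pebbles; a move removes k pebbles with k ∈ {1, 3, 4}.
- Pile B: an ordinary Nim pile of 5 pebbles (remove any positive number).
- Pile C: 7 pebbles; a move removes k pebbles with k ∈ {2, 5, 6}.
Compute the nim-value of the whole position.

For pile A, compute g(0), g(1), … with moves {1, 3, 4}:
k:     0  1  2  3  4  5
g(k):  0  1  0  1  2  3
So g(5) = 3.
Pile B is a plain Nim pile of size 5, so its Grundy value is 5.
For pile C, compute g(0), g(1), … with moves {2, 5, 6}:
k:     0  1  2  3  4  5  6  7
g(k):  0  0  1  1  0  2  1  3
So g(7) = 3.
By the Sprague-Grundy theorem, the Grundy value of a sum of independent games is the XOR of the component values.
Combined value = 3 XOR 5 XOR 3 = 5.

5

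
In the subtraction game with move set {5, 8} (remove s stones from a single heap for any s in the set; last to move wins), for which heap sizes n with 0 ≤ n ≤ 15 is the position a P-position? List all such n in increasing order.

Grundy values for subtraction set {5, 8}:
k:     0  1  2  3  4  5  6  7  8  9 10 11 12 13 14 15
g(k):  0  0  0  0  0  1  1  1  1  1  2  2  2  0  0  0
The P-positions (g = 0) in 0..15 are 0, 1, 2, 3, 4, 13, 14, 15.

0, 1, 2, 3, 4, 13, 14, 15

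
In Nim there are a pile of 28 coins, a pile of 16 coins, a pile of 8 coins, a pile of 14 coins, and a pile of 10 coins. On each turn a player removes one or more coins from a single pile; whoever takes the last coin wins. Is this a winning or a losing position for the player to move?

Write each in binary and XOR column by column:
  11100  (28)
  10000  (16)
  01000  (8)
  01110  (14)
  01010  (10)
  -----
  00000  (0)
The nim-sum is 0, so this is a P-position: the player to move is in a losing position under optimal play.

Losing position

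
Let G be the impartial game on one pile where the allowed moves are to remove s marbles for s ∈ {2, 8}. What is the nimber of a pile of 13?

Grundy values for subtraction set {2, 8}:
k:     0  1  2  3  4  5  6  7  8  9 10 11 12 13
g(k):  0  0  1  1  0  0  1  1  2  2  0  0  1  1
So g(13) = 1.

1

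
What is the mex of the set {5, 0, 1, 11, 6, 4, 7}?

The values 0, 1 are all present; 2 is the first non-negative integer missing from the set.

2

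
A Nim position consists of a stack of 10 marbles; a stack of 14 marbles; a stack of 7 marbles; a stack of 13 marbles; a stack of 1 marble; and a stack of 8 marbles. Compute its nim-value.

7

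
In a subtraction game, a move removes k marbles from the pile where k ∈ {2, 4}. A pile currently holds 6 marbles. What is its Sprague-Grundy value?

0

Grundy values for subtraction set {2, 4}:
k:     0  1  2  3  4  5  6
g(k):  0  0  1  1  2  2  0
So g(6) = 0.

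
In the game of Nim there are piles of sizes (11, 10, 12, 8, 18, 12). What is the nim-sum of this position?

27

Nim-sum: 11 XOR 10 XOR 12 XOR 8 XOR 18 XOR 12 = 27.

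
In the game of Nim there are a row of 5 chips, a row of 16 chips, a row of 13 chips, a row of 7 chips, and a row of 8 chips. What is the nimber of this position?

23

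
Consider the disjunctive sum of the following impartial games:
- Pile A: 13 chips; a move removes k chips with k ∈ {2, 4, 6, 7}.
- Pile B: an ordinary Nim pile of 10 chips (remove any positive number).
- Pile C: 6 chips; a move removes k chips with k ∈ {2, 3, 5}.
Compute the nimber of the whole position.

Grundy values for pile A (subtraction set {2, 4, 6, 7}):
k:     0  1  2  3  4  5  6  7  8  9 10 11 12 13
g(k):  0  0  1  1  2  2  3  3  4  0  0  1  1  2
So g(13) = 2.
Pile B is a plain Nim pile of size 10, so its Grundy value is 10.
For pile C, compute g(0), g(1), … with moves {2, 3, 5}:
g(0) = mex{} = 0
g(1) = mex{} = 0
g(2) = mex{0} = 1
g(3) = mex{0} = 1
g(4) = mex{0,1} = 2
g(5) = mex{0,1} = 2
g(6) = mex{0,1,2} = 3
So g(6) = 3.
The value of a disjunctive sum is the nim-sum of the parts.
Combined value = 2 XOR 10 XOR 3 = 11.

11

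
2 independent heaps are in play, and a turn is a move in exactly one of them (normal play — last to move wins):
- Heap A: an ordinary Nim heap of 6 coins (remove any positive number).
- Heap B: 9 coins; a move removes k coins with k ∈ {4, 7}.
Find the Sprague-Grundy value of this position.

Heap A is a plain Nim heap of size 6, so its Grundy value is 6.
Grundy values for heap B (subtraction set {4, 7}):
k:     0  1  2  3  4  5  6  7  8  9
g(k):  0  0  0  0  1  1  1  1  2  2
So g(9) = 2.
By the Sprague-Grundy theorem, the Grundy value of a sum of independent games is the XOR of the component values.
Combined value = 6 XOR 2 = 4.

4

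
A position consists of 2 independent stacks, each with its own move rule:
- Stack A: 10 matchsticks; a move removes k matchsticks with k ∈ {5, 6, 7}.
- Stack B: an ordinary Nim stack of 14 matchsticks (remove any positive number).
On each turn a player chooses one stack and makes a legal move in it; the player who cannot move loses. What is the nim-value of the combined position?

12

Build the Grundy sequence for stack A with g(k) = mex{g(k−s) : s ∈ {5, 6, 7}, s ≤ k}:
k:     0  1  2  3  4  5  6  7  8  9 10
g(k):  0  0  0  0  0  1  1  1  1  1  2
So g(10) = 2.
Stack B is a plain Nim stack of size 14, so its Grundy value is 14.
The value of a disjunctive sum is the nim-sum of the parts.
Combined value = 2 XOR 14 = 12.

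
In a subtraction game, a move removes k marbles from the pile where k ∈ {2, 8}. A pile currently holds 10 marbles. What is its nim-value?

Grundy values for subtraction set {2, 8}:
g(0) = mex{} = 0
g(1) = mex{} = 0
g(2) = mex{0} = 1
g(3) = mex{0} = 1
g(4) = mex{1} = 0
g(5) = mex{1} = 0
g(6) = mex{0} = 1
g(7) = mex{0} = 1
g(8) = mex{0,1} = 2
g(9) = mex{0,1} = 2
g(10) = mex{1,2} = 0
So g(10) = 0.

0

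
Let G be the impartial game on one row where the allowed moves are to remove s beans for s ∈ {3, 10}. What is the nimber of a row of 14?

0

Build the Grundy sequence with g(k) = mex{g(k−s) : s ∈ {3, 10}, s ≤ k}:
g(0) = mex{} = 0
g(1) = mex{} = 0
g(2) = mex{} = 0
g(3) = mex{0} = 1
g(4) = mex{0} = 1
g(5) = mex{0} = 1
g(6) = mex{1} = 0
g(7) = mex{1} = 0
g(8) = mex{1} = 0
g(9) = mex{0} = 1
g(10) = mex{0} = 1
g(11) = mex{0} = 1
g(12) = mex{0,1} = 2
g(13) = mex{1} = 0
g(14) = mex{1} = 0
So g(14) = 0.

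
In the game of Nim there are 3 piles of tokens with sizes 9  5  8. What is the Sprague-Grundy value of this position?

4

In binary:
  1001  (9)
  0101  (5)
  1000  (8)
  ----
  0100  (4)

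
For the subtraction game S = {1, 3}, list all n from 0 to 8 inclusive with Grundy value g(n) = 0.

Build the Grundy sequence with g(k) = mex{g(k−s) : s ∈ {1, 3}, s ≤ k}:
k:     0  1  2  3  4  5  6  7  8
g(k):  0  1  0  1  0  1  0  1  0
The P-positions (g = 0) in 0..8 are 0, 2, 4, 6, 8.

0, 2, 4, 6, 8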